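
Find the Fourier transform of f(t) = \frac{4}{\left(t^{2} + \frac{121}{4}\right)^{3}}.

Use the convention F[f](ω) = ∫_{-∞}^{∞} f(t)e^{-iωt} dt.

F(ω) = \frac{4 \pi \left(121 \omega^{2} + 66 \left|{\omega}\right| + 12\right) e^{- \frac{11 \left|{\omega}\right|}{2}}}{161051}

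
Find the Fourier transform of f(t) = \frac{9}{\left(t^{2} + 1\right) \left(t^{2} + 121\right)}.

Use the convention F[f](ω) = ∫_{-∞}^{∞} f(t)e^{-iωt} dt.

F(ω) = \frac{3 \pi \left(11 e^{10 \left|{\omega}\right|} - 1\right) e^{- 11 \left|{\omega}\right|}}{440}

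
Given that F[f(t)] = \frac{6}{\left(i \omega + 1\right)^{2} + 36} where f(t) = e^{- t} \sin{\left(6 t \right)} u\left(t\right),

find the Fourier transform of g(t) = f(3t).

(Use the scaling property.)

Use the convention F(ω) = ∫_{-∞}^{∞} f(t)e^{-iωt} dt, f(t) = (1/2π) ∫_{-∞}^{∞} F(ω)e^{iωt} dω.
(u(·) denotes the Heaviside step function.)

F[g](ω) = \frac{18}{\left(i \omega + 3\right)^{2} + 324}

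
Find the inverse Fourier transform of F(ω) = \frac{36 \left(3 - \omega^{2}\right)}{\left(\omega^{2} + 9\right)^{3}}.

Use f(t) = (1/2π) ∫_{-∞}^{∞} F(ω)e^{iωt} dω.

f(t) = t^{2} e^{- 3 \left|{t}\right|}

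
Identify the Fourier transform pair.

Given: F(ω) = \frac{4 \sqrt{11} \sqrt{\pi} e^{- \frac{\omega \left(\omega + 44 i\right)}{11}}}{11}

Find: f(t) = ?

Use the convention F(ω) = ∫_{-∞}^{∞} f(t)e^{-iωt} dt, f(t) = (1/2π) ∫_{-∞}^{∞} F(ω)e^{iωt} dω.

f(t) = 2 e^{- \frac{11 \left(t - 4\right)^{2}}{4}}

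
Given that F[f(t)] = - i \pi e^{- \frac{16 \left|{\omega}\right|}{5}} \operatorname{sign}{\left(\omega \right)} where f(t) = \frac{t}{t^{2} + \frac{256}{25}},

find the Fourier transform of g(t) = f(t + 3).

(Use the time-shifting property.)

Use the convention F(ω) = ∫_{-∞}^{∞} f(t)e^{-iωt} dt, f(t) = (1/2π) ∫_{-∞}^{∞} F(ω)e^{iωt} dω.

F[g](ω) = - i \pi e^{3 i \omega} e^{- \frac{16 \left|{\omega}\right|}{5}} \operatorname{sign}{\left(\omega \right)}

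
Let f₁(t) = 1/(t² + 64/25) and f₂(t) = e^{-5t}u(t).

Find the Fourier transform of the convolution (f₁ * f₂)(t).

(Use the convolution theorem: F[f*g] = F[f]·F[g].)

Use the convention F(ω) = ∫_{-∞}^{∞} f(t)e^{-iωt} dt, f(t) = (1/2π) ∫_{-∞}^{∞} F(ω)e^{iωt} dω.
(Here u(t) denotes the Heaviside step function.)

F[f₁*f₂](ω) = \frac{5 \pi e^{- \frac{8 \left|{\omega}\right|}{5}}}{8 \left(i \omega + 5\right)}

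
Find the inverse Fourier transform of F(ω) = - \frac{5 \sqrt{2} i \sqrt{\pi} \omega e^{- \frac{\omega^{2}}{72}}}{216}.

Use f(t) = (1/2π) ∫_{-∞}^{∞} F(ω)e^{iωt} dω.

f(t) = 5 t e^{- 18 t^{2}}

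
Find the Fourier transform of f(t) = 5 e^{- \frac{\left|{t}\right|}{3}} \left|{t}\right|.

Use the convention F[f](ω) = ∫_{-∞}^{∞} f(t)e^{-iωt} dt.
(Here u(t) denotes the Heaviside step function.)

F(ω) = \frac{90 \left(1 - 9 \omega^{2}\right)}{\left(9 \omega^{2} + 1\right)^{2}}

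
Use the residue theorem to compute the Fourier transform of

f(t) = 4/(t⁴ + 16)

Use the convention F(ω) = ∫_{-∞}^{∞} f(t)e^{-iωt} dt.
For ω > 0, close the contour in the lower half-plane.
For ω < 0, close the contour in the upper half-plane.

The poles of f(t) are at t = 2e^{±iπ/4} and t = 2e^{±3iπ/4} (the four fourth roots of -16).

Let g(z) = f(z)e^{-iωz}; for large |z| the factor e^{-iωz} decays in the lower half-plane when ω > 0 and in the upper half-plane when ω < 0.

Case ω > 0 (lower half-plane, clockwise contour ⇒ F(ω) = -2πi·ΣRes):
  Res_{z = - \sqrt{2} - \sqrt{2} i} g(z) = \frac{\sqrt{2} i \left(1 - i\right) e^{\sqrt{2} \omega \left(-1 + i\right)}}{16}
  Res_{z = \sqrt{2} - \sqrt{2} i} g(z) = \frac{\sqrt{2} i \left(1 + i\right) e^{- \sqrt{2} \omega \left(1 + i\right)}}{16}
  F(ω) = -2πi·ΣRes = \frac{\sqrt{2} \pi \left(1 - i\right) \left(e^{2 \sqrt{2} i \omega} + i\right) e^{- \sqrt{2} \omega \left(1 + i\right)}}{8} = \frac{\pi e^{- \sqrt{2} \omega} \sin{\left(\sqrt{2} \omega + \frac{\pi}{4} \right)}}{2}

Case ω < 0 (upper half-plane, counterclockwise contour ⇒ F(ω) = +2πi·ΣRes):
  Res_{z = \sqrt{2} + \sqrt{2} i} g(z) = \frac{\sqrt{2} i \left(-1 + i\right) e^{\sqrt{2} \omega \left(1 - i\right)}}{16}
  Res_{z = - \sqrt{2} + \sqrt{2} i} g(z) = \frac{\sqrt{2} \left(1 - i\right) e^{\sqrt{2} \omega \left(1 + i\right)}}{16}
  F(ω) = 2πi·ΣRes = - \frac{\sqrt{2} i \pi \left(i \left(1 - i\right) e^{\sqrt{2} \omega \left(1 - i\right)} - \left(1 - i\right) e^{\sqrt{2} \omega \left(1 + i\right)}\right)}{8} = \frac{\pi e^{\sqrt{2} \omega} \cos{\left(\sqrt{2} \omega + \frac{\pi}{4} \right)}}{2}

Both cases combine into a single formula in |ω|:

F(ω) = \frac{\pi e^{- \sqrt{2} \left|{\omega}\right|} \sin{\left(\sqrt{2} \left|{\omega}\right| + \frac{\pi}{4} \right)}}{2}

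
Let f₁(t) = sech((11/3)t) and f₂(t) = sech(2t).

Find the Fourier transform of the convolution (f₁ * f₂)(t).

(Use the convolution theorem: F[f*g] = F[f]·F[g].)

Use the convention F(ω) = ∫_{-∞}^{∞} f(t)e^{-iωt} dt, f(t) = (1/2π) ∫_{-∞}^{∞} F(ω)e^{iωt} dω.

F[f₁*f₂](ω) = \frac{3 \pi^{2}}{22 \cosh{\left(\frac{3 \pi \omega}{22} \right)} \cosh{\left(\frac{\pi \omega}{4} \right)}}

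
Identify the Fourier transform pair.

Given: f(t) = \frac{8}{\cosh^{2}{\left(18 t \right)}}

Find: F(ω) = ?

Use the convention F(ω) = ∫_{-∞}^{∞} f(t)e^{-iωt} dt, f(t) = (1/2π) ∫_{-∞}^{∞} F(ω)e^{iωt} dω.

F(ω) = \frac{2 \pi \omega}{81 \sinh{\left(\frac{\pi \omega}{36} \right)}}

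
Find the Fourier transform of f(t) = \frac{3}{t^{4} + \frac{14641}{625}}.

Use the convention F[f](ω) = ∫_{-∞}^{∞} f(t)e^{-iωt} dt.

F(ω) = \frac{375 \pi e^{- \frac{11 \sqrt{2} \left|{\omega}\right|}{10}} \sin{\left(\frac{11 \sqrt{2} \left|{\omega}\right|}{10} + \frac{\pi}{4} \right)}}{1331}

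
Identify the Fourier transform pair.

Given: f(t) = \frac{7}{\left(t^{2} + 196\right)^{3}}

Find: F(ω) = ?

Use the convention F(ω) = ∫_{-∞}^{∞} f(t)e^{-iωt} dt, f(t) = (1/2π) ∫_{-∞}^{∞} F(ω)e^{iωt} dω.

F(ω) = \frac{\pi \left(196 \omega^{2} + 42 \left|{\omega}\right| + 3\right) e^{- 14 \left|{\omega}\right|}}{614656}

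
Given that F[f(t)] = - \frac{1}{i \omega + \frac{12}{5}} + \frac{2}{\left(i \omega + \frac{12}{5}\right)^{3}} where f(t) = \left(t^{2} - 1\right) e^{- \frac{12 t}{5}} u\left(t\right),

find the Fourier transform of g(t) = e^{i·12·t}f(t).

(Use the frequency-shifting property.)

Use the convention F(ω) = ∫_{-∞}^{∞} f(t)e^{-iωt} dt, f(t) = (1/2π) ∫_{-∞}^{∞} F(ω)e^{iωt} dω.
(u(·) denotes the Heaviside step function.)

F[g](ω) = \frac{5 \left(250 i \left(\omega - 12\right) - \left(5 i \left(\omega - 12\right) + 12\right)^{3} + 600\right)}{\left(5 i \left(\omega - 12\right) + 12\right)^{4}}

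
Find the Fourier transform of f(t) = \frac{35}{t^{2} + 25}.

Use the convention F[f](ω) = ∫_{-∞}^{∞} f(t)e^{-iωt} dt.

F(ω) = 7 \pi e^{- 5 \left|{\omega}\right|}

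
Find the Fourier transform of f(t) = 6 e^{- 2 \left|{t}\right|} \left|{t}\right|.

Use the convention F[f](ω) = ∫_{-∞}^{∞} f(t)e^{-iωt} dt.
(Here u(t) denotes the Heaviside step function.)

F(ω) = \frac{12 \left(4 - \omega^{2}\right)}{\left(\omega^{2} + 4\right)^{2}}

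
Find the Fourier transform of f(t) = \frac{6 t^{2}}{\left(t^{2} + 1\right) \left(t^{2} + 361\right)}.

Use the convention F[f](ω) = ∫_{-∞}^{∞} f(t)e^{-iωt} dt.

F(ω) = \frac{\pi \left(19 - e^{18 \left|{\omega}\right|}\right) e^{- 19 \left|{\omega}\right|}}{60}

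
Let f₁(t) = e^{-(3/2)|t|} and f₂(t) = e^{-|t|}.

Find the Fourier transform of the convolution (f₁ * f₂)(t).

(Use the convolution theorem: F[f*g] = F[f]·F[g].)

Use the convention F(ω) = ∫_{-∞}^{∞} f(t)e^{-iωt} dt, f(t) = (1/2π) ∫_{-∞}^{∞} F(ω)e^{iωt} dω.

F[f₁*f₂](ω) = \frac{24}{\left(\omega^{2} + 1\right) \left(4 \omega^{2} + 9\right)}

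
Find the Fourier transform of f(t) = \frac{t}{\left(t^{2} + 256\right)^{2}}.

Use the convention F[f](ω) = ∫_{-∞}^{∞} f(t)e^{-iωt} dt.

F(ω) = - \frac{i \pi \omega e^{- 16 \left|{\omega}\right|}}{32}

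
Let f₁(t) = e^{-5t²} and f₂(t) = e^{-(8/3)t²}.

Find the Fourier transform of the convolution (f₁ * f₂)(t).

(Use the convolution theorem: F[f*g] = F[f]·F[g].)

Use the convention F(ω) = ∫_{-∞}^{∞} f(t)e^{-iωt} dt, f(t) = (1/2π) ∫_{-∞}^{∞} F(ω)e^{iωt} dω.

F[f₁*f₂](ω) = \frac{\sqrt{30} \pi e^{- \frac{23 \omega^{2}}{160}}}{20}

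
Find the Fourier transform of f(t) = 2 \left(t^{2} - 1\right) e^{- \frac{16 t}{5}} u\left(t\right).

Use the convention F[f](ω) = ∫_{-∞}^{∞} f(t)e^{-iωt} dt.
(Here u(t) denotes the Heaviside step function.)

F(ω) = \frac{10 \left(250 i \omega - \left(5 i \omega + 16\right)^{3} + 800\right)}{\left(5 i \omega + 16\right)^{4}}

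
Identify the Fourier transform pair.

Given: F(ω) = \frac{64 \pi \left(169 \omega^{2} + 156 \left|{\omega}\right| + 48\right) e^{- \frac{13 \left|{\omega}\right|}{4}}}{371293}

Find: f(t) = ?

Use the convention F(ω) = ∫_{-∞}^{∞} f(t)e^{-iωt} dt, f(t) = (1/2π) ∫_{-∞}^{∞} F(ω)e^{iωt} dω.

f(t) = \frac{8}{\left(t^{2} + \frac{169}{16}\right)^{3}}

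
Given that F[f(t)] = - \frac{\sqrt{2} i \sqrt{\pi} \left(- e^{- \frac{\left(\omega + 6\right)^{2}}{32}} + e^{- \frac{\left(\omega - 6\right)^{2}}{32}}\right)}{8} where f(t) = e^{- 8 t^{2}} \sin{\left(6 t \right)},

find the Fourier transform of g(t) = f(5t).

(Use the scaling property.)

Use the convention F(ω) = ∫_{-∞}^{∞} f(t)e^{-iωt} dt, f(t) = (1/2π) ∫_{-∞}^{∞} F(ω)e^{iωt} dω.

F[g](ω) = \frac{\sqrt{2} i \sqrt{\pi} \left(1 - e^{\frac{3 \omega}{20}}\right) e^{- \frac{\omega^{2}}{800} - \frac{3 \omega}{40} - \frac{9}{8}}}{40}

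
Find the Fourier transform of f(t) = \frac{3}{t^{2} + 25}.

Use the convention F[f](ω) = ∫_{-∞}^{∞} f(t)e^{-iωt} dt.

F(ω) = \frac{3 \pi e^{- 5 \left|{\omega}\right|}}{5}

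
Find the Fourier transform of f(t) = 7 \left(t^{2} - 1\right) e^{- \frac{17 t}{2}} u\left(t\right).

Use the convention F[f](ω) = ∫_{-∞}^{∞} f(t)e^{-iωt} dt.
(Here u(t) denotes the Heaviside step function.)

F(ω) = \frac{14 \left(16 i \omega - \left(2 i \omega + 17\right)^{3} + 136\right)}{\left(2 i \omega + 17\right)^{4}}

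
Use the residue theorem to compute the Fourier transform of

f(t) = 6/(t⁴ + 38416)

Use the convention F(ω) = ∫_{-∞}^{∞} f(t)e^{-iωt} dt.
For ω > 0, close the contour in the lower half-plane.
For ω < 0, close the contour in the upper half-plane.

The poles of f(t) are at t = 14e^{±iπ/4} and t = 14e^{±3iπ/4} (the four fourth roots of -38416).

Let g(z) = f(z)e^{-iωz}; for large |z| the factor e^{-iωz} decays in the lower half-plane when ω > 0 and in the upper half-plane when ω < 0.

Case ω > 0 (lower half-plane, clockwise contour ⇒ F(ω) = -2πi·ΣRes):
  Res_{z = - 7 \sqrt{2} - 7 \sqrt{2} i} g(z) = \frac{3 \sqrt{2} i \left(1 - i\right) e^{7 \sqrt{2} \omega \left(-1 + i\right)}}{10976}
  Res_{z = 7 \sqrt{2} - 7 \sqrt{2} i} g(z) = \frac{3 \sqrt{2} i \left(1 + i\right) e^{- 7 \sqrt{2} \omega \left(1 + i\right)}}{10976}
  F(ω) = -2πi·ΣRes = \frac{3 \sqrt{2} \pi \left(1 - i\right) \left(e^{14 \sqrt{2} i \omega} + i\right) e^{- 7 \sqrt{2} \omega \left(1 + i\right)}}{5488} = \frac{3 \pi e^{- 7 \sqrt{2} \omega} \sin{\left(7 \sqrt{2} \omega + \frac{\pi}{4} \right)}}{1372}

Case ω < 0 (upper half-plane, counterclockwise contour ⇒ F(ω) = +2πi·ΣRes):
  Res_{z = 7 \sqrt{2} + 7 \sqrt{2} i} g(z) = \frac{3 \sqrt{2} i \left(-1 + i\right) e^{7 \sqrt{2} \omega \left(1 - i\right)}}{10976}
  Res_{z = - 7 \sqrt{2} + 7 \sqrt{2} i} g(z) = \frac{3 \sqrt{2} \left(1 - i\right) e^{7 \sqrt{2} \omega \left(1 + i\right)}}{10976}
  F(ω) = 2πi·ΣRes = - \frac{3 \sqrt{2} i \pi \left(i \left(1 - i\right) e^{7 \sqrt{2} \omega \left(1 - i\right)} - \left(1 - i\right) e^{7 \sqrt{2} \omega \left(1 + i\right)}\right)}{5488} = \frac{3 \pi e^{7 \sqrt{2} \omega} \cos{\left(7 \sqrt{2} \omega + \frac{\pi}{4} \right)}}{1372}

Both cases combine into a single formula in |ω|:

F(ω) = \frac{3 \pi e^{- 7 \sqrt{2} \left|{\omega}\right|} \sin{\left(7 \sqrt{2} \left|{\omega}\right| + \frac{\pi}{4} \right)}}{1372}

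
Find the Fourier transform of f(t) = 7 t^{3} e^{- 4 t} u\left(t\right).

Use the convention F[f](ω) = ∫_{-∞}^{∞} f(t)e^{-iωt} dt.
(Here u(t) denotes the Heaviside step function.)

F(ω) = \frac{42}{\left(i \omega + 4\right)^{4}}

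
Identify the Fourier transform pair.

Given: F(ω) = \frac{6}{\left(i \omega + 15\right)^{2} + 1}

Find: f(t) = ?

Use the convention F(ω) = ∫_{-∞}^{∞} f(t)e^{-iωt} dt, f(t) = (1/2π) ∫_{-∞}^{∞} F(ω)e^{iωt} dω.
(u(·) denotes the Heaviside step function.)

f(t) = 6 e^{- 15 t} \sin{\left(t \right)} u\left(t\right)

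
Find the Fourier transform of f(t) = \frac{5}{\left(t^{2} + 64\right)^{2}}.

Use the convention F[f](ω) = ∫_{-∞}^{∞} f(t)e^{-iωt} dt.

F(ω) = \frac{5 \pi \left(8 \left|{\omega}\right| + 1\right) e^{- 8 \left|{\omega}\right|}}{1024}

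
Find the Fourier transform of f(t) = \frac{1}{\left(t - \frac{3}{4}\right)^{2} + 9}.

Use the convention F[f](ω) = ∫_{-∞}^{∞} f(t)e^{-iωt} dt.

F(ω) = \frac{\pi e^{- \frac{3 i \omega}{4} - 3 \left|{\omega}\right|}}{3}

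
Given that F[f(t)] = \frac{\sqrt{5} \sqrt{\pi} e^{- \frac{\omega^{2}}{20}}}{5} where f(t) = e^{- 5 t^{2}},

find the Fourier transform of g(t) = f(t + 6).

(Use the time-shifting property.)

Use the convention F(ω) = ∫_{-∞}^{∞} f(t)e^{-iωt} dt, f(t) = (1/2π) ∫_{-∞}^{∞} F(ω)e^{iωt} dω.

F[g](ω) = \frac{\sqrt{5} \sqrt{\pi} e^{\frac{\omega \left(- \omega + 120 i\right)}{20}}}{5}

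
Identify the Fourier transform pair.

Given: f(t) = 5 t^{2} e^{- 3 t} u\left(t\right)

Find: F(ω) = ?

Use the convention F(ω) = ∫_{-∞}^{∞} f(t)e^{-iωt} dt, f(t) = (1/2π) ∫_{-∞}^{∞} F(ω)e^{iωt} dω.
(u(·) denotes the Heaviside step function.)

F(ω) = \frac{10}{\left(i \omega + 3\right)^{3}}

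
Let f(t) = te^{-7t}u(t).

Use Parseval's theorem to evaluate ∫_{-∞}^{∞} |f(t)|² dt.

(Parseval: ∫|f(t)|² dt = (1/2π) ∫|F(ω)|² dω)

∫|f(t)|² dt = \frac{1}{1372}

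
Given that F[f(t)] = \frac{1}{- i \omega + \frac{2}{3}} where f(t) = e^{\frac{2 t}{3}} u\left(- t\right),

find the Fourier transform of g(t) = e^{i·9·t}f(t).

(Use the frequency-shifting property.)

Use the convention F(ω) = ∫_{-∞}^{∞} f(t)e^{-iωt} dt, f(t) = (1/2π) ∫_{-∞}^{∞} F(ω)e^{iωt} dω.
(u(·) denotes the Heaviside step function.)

F[g](ω) = - \frac{3}{3 i \left(\omega - 9\right) - 2}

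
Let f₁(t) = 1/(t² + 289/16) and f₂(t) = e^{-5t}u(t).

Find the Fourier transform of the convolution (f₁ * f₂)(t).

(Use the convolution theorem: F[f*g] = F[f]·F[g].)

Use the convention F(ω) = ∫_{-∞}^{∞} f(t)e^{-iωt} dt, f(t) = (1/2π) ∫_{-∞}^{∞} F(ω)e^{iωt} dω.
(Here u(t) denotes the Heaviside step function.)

F[f₁*f₂](ω) = \frac{4 \pi e^{- \frac{17 \left|{\omega}\right|}{4}}}{17 \left(i \omega + 5\right)}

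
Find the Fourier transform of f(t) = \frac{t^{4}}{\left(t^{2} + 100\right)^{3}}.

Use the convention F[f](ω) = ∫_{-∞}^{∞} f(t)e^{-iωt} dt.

F(ω) = \frac{\pi \left(100 \omega^{2} - 50 \left|{\omega}\right| + 3\right) e^{- 10 \left|{\omega}\right|}}{80}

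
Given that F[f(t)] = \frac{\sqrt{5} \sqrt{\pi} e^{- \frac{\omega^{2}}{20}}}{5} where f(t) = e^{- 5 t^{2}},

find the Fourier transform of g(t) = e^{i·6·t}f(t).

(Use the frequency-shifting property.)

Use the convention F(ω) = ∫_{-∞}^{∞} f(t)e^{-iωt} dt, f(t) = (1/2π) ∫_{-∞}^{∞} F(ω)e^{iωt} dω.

F[g](ω) = \frac{\sqrt{5} \sqrt{\pi} e^{- \frac{\left(\omega - 6\right)^{2}}{20}}}{5}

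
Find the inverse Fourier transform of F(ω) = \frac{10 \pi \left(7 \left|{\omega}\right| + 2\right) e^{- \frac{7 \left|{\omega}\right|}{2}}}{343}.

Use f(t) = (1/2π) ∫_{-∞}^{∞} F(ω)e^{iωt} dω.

f(t) = \frac{5}{\left(t^{2} + \frac{49}{4}\right)^{2}}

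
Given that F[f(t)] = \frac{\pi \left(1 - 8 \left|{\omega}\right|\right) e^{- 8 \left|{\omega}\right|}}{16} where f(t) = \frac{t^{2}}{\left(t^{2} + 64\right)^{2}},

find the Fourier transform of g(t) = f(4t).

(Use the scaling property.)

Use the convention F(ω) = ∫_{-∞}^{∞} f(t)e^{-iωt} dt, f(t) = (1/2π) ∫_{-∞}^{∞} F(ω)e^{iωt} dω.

F[g](ω) = \frac{\pi \left(1 - 2 \left|{\omega}\right|\right) e^{- 2 \left|{\omega}\right|}}{64}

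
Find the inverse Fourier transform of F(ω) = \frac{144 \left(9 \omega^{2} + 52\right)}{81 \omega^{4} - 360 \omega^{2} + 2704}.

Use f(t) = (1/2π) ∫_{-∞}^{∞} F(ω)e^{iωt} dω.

f(t) = 6 e^{- \frac{4 \left|{t}\right|}{3}} \cos{\left(2 \left|{t}\right| \right)}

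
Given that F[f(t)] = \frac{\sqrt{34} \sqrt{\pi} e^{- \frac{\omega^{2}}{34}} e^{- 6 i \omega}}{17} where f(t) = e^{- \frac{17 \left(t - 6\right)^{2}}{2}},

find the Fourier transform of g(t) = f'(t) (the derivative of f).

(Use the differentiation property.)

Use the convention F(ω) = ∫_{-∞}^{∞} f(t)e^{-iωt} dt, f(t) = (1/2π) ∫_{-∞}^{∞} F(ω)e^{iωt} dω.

F[g](ω) = \frac{\sqrt{34} i \sqrt{\pi} \omega e^{- \frac{\omega \left(\omega + 204 i\right)}{34}}}{17}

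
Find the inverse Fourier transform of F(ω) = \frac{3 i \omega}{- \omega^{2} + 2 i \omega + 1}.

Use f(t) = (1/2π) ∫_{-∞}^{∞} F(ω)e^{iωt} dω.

f(t) = 3 \left(1 - t\right) e^{- t} u\left(t\right)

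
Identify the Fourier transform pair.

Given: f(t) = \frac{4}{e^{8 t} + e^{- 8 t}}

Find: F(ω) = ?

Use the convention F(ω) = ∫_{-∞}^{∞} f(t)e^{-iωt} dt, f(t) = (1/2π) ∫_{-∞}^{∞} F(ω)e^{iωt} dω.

F(ω) = \frac{\pi}{4 \cosh{\left(\frac{\pi \omega}{16} \right)}}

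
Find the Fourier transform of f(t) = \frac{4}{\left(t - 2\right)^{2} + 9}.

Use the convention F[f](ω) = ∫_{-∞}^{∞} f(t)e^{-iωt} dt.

F(ω) = \frac{4 \pi e^{- 2 i \omega - 3 \left|{\omega}\right|}}{3}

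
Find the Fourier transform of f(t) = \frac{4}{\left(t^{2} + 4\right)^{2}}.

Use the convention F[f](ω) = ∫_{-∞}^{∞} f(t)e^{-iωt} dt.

F(ω) = \frac{\pi \left(2 \left|{\omega}\right| + 1\right) e^{- 2 \left|{\omega}\right|}}{4}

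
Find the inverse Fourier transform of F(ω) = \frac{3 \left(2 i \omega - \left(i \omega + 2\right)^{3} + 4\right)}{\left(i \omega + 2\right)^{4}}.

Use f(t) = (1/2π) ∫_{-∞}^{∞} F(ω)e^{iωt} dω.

f(t) = 3 \left(t^{2} - 1\right) e^{- 2 t} u\left(t\right)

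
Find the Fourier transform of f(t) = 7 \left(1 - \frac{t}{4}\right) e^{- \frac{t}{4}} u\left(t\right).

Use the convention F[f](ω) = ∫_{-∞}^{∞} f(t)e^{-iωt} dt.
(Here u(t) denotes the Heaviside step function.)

F(ω) = \frac{112 i \omega}{- 16 \omega^{2} + 8 i \omega + 1}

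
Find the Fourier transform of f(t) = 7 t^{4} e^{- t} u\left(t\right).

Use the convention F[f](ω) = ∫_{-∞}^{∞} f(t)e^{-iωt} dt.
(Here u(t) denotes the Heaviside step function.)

F(ω) = \frac{168}{\left(i \omega + 1\right)^{5}}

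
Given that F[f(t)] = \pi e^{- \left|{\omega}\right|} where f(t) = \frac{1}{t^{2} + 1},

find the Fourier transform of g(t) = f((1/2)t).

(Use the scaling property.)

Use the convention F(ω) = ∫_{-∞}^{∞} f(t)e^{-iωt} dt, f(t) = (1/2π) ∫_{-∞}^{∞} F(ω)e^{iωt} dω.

F[g](ω) = 2 \pi e^{- 2 \left|{\omega}\right|}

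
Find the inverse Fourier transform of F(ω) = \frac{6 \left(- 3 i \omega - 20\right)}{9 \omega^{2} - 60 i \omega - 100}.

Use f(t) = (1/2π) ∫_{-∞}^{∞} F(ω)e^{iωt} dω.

f(t) = 2 \left(\frac{10 t}{3} + 1\right) e^{- \frac{10 t}{3}} u\left(t\right)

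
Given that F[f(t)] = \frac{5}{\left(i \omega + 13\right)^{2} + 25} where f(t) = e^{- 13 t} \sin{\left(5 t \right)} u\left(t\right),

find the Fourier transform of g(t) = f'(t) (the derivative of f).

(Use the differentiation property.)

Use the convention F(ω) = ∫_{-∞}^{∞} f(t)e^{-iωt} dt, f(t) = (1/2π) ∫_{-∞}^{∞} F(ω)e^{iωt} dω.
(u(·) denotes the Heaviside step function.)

F[g](ω) = \frac{5 i \omega}{\left(i \omega + 13\right)^{2} + 25}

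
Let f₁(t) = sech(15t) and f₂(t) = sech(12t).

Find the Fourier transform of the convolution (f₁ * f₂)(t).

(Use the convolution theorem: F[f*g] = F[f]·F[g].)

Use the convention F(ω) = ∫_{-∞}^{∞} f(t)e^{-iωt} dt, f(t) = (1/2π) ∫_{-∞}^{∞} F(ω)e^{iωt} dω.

F[f₁*f₂](ω) = \frac{\pi^{2}}{180 \cosh{\left(\frac{\pi \omega}{30} \right)} \cosh{\left(\frac{\pi \omega}{24} \right)}}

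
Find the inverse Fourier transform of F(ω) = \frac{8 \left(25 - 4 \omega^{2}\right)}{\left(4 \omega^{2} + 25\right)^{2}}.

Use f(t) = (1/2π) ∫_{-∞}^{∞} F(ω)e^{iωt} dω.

f(t) = e^{- \frac{5 \left|{t}\right|}{2}} \left|{t}\right|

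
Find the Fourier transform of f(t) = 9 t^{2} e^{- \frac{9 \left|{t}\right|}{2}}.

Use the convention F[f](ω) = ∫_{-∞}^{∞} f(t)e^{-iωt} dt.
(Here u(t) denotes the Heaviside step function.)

F(ω) = \frac{7776 \left(27 - 4 \omega^{2}\right)}{\left(4 \omega^{2} + 81\right)^{3}}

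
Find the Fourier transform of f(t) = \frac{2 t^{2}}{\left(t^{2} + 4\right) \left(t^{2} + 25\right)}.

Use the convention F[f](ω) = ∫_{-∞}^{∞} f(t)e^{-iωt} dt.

F(ω) = \frac{2 \pi \left(5 - 2 e^{3 \left|{\omega}\right|}\right) e^{- 5 \left|{\omega}\right|}}{21}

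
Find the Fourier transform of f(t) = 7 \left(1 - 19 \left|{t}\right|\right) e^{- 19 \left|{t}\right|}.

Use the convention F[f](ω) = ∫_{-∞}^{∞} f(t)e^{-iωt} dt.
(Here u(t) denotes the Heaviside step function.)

F(ω) = \frac{532 \omega^{2}}{\left(\omega^{2} + 361\right)^{2}}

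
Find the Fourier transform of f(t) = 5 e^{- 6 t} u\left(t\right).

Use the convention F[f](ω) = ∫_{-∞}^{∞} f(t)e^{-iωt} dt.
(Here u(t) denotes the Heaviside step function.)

F(ω) = \frac{5}{i \omega + 6}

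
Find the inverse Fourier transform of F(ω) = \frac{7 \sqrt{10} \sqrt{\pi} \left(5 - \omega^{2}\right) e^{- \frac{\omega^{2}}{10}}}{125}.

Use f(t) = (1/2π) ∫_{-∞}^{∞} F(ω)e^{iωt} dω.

f(t) = 7 t^{2} e^{- \frac{5 t^{2}}{2}}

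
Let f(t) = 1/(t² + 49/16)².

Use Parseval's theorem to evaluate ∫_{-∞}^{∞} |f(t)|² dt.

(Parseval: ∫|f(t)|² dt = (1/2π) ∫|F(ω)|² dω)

∫|f(t)|² dt = \frac{5120 \pi}{823543}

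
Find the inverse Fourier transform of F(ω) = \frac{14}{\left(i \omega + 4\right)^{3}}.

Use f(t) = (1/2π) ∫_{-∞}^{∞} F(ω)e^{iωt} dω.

f(t) = 7 t^{2} e^{- 4 t} u\left(t\right)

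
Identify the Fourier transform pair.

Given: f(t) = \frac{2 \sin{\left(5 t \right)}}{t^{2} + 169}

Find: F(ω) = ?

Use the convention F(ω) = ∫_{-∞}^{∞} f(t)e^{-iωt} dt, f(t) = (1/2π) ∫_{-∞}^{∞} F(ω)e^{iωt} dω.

F(ω) = \frac{i \pi e^{- 13 \left|{\omega + 5}\right|}}{13} - \frac{i \pi e^{- 13 \left|{\omega - 5}\right|}}{13}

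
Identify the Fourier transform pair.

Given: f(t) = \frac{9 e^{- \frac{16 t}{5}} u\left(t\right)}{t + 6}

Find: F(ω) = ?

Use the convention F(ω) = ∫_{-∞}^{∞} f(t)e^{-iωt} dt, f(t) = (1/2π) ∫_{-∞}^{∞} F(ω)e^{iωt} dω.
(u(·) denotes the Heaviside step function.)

F(ω) = 9 e^{6 i \omega + \frac{96}{5}} \operatorname{E}_{1}\left(6 i \omega + \frac{96}{5}\right)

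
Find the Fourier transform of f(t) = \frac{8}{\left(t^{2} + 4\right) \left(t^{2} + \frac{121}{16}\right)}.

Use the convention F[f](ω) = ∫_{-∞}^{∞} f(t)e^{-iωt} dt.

F(ω) = \frac{64 \pi e^{- 2 \left|{\omega}\right|}}{57} - \frac{512 \pi e^{- \frac{11 \left|{\omega}\right|}{4}}}{627}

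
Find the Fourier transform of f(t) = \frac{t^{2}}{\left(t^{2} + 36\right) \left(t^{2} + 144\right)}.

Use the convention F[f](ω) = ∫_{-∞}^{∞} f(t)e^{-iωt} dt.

F(ω) = \frac{\pi \left(2 - e^{6 \left|{\omega}\right|}\right) e^{- 12 \left|{\omega}\right|}}{18}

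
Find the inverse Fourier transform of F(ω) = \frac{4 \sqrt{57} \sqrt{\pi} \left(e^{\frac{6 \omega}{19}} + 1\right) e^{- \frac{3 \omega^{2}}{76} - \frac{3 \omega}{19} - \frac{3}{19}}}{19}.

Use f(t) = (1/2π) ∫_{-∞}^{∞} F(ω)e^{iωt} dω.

f(t) = 8 e^{- \frac{19 t^{2}}{3}} \cos{\left(2 t \right)}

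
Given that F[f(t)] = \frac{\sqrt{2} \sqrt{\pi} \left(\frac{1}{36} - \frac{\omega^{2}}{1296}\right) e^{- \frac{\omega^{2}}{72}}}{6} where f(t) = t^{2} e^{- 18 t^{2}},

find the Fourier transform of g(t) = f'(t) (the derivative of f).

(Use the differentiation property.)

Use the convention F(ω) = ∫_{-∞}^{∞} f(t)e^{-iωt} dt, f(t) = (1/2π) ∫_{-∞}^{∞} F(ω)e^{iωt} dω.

F[g](ω) = \frac{\sqrt{2} i \sqrt{\pi} \omega \left(36 - \omega^{2}\right) e^{- \frac{\omega^{2}}{72}}}{7776}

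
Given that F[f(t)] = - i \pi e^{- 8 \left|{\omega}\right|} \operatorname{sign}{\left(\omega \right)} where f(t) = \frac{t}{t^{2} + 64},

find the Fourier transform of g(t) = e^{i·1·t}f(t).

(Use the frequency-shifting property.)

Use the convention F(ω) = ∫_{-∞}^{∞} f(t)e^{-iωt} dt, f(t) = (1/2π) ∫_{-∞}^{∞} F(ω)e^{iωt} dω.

F[g](ω) = - i \pi e^{- 8 \left|{\omega - 1}\right|} \operatorname{sign}{\left(\omega - 1 \right)}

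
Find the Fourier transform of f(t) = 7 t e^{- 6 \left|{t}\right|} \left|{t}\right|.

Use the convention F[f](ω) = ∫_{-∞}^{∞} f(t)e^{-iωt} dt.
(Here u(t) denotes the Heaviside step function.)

F(ω) = \frac{28 i \omega \left(\omega^{2} - 108\right)}{\left(\omega^{2} + 36\right)^{3}}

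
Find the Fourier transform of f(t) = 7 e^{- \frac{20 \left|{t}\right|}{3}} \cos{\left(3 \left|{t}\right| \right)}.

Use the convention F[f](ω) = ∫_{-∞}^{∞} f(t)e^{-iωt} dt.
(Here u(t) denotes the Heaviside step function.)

F(ω) = \frac{840 \left(9 \omega^{2} + 481\right)}{81 \omega^{4} + 5742 \omega^{2} + 231361}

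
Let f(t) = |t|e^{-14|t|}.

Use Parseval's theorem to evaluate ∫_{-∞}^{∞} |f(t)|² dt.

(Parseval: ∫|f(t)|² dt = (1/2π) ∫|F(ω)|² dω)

∫|f(t)|² dt = \frac{1}{5488}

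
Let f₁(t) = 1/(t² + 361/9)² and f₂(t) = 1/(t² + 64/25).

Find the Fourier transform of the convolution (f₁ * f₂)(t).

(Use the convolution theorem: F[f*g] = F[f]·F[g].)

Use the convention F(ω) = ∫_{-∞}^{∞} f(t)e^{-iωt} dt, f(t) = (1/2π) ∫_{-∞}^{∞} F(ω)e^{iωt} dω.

F[f₁*f₂](ω) = \frac{45 \pi^{2} \left(19 \left|{\omega}\right| + 3\right) e^{- \frac{119 \left|{\omega}\right|}{15}}}{109744}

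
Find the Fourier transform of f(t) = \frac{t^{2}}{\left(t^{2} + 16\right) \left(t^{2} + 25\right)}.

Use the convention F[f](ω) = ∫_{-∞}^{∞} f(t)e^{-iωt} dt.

F(ω) = \frac{\pi \left(5 - 4 e^{\left|{\omega}\right|}\right) e^{- 5 \left|{\omega}\right|}}{9}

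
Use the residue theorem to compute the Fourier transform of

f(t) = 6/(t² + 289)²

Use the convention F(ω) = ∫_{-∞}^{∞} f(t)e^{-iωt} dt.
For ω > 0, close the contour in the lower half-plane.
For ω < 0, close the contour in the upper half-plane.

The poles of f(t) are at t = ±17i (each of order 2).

Let g(z) = f(z)e^{-iωz}; for large |z| the factor e^{-iωz} decays in the lower half-plane when ω > 0 and in the upper half-plane when ω < 0.

Case ω > 0 (lower half-plane, clockwise contour ⇒ F(ω) = -2πi·ΣRes):
  Res_{z = - 17 i} g(z) = \frac{3 i \left(17 \omega + 1\right) e^{- 17 \omega}}{9826} (pole of order 2)
  F(ω) = -2πi·ΣRes = \frac{3 \pi \left(17 \omega + 1\right) e^{- 17 \omega}}{4913}

Case ω < 0 (upper half-plane, counterclockwise contour ⇒ F(ω) = +2πi·ΣRes):
  Res_{z = 17 i} g(z) = \frac{3 i \left(17 \omega - 1\right) e^{17 \omega}}{9826} (pole of order 2)
  F(ω) = 2πi·ΣRes = \frac{3 \pi \left(1 - 17 \omega\right) e^{17 \omega}}{4913}

Both cases combine into a single formula in |ω|:

F(ω) = \frac{3 \pi \left(17 \left|{\omega}\right| + 1\right) e^{- 17 \left|{\omega}\right|}}{4913}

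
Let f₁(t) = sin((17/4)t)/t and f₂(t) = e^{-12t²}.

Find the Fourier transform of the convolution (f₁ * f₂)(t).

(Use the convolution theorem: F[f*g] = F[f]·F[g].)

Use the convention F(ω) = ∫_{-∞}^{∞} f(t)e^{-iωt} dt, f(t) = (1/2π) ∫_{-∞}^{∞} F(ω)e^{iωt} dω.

F[f₁*f₂](ω) = \begin{cases} \frac{\sqrt{3} \pi^{\frac{3}{2}} e^{- \frac{\omega^{2}}{48}}}{6} & \text{for}\: \omega > - \frac{17}{4} \wedge \omega < \frac{17}{4} \\0 & \text{otherwise} \end{cases}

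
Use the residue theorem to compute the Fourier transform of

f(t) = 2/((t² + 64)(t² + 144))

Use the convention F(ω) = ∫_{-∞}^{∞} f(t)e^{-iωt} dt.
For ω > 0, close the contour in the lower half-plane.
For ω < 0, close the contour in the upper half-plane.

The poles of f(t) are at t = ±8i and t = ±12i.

Let g(z) = f(z)e^{-iωz}; for large |z| the factor e^{-iωz} decays in the lower half-plane when ω > 0 and in the upper half-plane when ω < 0.

Case ω > 0 (lower half-plane, clockwise contour ⇒ F(ω) = -2πi·ΣRes):
  Res_{z = - 8 i} g(z) = \frac{i e^{- 8 \omega}}{640}
  Res_{z = - 12 i} g(z) = - \frac{i e^{- 12 \omega}}{960}
  F(ω) = -2πi·ΣRes = \frac{\pi \left(3 e^{4 \omega} - 2\right) e^{- 12 \omega}}{960}

Case ω < 0 (upper half-plane, counterclockwise contour ⇒ F(ω) = +2πi·ΣRes):
  Res_{z = 8 i} g(z) = - \frac{i e^{8 \omega}}{640}
  Res_{z = 12 i} g(z) = \frac{i e^{12 \omega}}{960}
  F(ω) = 2πi·ΣRes = \frac{\pi \left(3 - 2 e^{4 \omega}\right) e^{8 \omega}}{960}

Both cases combine into a single formula in |ω|:

F(ω) = \frac{\pi \left(3 e^{4 \left|{\omega}\right|} - 2\right) e^{- 12 \left|{\omega}\right|}}{960}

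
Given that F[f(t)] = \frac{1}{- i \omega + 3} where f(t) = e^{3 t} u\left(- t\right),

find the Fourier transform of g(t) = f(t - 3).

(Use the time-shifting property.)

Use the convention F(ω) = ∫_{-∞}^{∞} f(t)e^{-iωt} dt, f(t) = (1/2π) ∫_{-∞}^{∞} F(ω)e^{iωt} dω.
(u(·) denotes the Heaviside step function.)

F[g](ω) = \frac{i e^{- 3 i \omega}}{\omega + 3 i}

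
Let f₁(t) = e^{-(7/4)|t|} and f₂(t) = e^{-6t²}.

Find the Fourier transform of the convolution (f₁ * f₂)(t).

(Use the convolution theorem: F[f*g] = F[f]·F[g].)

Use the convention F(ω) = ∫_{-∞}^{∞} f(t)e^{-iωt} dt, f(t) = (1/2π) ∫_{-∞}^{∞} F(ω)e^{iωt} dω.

F[f₁*f₂](ω) = \frac{28 \sqrt{6} \sqrt{\pi} e^{- \frac{\omega^{2}}{24}}}{3 \left(16 \omega^{2} + 49\right)}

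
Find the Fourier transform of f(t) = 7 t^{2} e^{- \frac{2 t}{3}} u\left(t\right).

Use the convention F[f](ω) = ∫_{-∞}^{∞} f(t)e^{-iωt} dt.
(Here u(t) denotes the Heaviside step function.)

F(ω) = \frac{378}{\left(3 i \omega + 2\right)^{3}}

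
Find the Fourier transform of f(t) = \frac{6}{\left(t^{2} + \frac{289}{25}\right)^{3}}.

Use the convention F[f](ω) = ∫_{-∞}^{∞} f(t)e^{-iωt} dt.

F(ω) = \frac{375 \pi \left(289 \omega^{2} + 255 \left|{\omega}\right| + 75\right) e^{- \frac{17 \left|{\omega}\right|}{5}}}{5679428}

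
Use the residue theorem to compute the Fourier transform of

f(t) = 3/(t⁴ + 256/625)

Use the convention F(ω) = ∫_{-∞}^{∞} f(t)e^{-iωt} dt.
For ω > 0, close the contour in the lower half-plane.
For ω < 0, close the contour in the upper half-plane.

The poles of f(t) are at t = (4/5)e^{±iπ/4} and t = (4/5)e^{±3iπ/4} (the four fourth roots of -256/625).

Let g(z) = f(z)e^{-iωz}; for large |z| the factor e^{-iωz} decays in the lower half-plane when ω > 0 and in the upper half-plane when ω < 0.

Case ω > 0 (lower half-plane, clockwise contour ⇒ F(ω) = -2πi·ΣRes):
  Res_{z = - \frac{2 \sqrt{2}}{5} - \frac{2 \sqrt{2} i}{5}} g(z) = \frac{375 \sqrt{2} i \left(1 - i\right) e^{\frac{2 \sqrt{2} \omega \left(-1 + i\right)}{5}}}{512}
  Res_{z = \frac{2 \sqrt{2}}{5} - \frac{2 \sqrt{2} i}{5}} g(z) = \frac{375 \sqrt{2} i \left(1 + i\right) e^{- \frac{2 \sqrt{2} \omega \left(1 + i\right)}{5}}}{512}
  F(ω) = -2πi·ΣRes = \frac{375 \sqrt{2} \pi \left(1 - i\right) \left(e^{\frac{4 \sqrt{2} i \omega}{5}} + i\right) e^{- \frac{2 \sqrt{2} \omega \left(1 + i\right)}{5}}}{256} = \frac{375 \pi e^{- \frac{2 \sqrt{2} \omega}{5}} \sin{\left(\frac{2 \sqrt{2} \omega}{5} + \frac{\pi}{4} \right)}}{64}

Case ω < 0 (upper half-plane, counterclockwise contour ⇒ F(ω) = +2πi·ΣRes):
  Res_{z = \frac{2 \sqrt{2}}{5} + \frac{2 \sqrt{2} i}{5}} g(z) = \frac{375 \sqrt{2} i \left(-1 + i\right) e^{\frac{2 \sqrt{2} \omega \left(1 - i\right)}{5}}}{512}
  Res_{z = - \frac{2 \sqrt{2}}{5} + \frac{2 \sqrt{2} i}{5}} g(z) = \frac{375 \sqrt{2} \left(1 - i\right) e^{\frac{2 \sqrt{2} \omega \left(1 + i\right)}{5}}}{512}
  F(ω) = 2πi·ΣRes = - \frac{375 \sqrt{2} i \pi \left(i \left(1 - i\right) e^{\frac{2 \sqrt{2} \omega \left(1 - i\right)}{5}} - \left(1 - i\right) e^{\frac{2 \sqrt{2} \omega \left(1 + i\right)}{5}}\right)}{256} = \frac{375 \pi e^{\frac{2 \sqrt{2} \omega}{5}} \cos{\left(\frac{2 \sqrt{2} \omega}{5} + \frac{\pi}{4} \right)}}{64}

Both cases combine into a single formula in |ω|:

F(ω) = \frac{375 \pi e^{- \frac{2 \sqrt{2} \left|{\omega}\right|}{5}} \sin{\left(\frac{2 \sqrt{2} \left|{\omega}\right|}{5} + \frac{\pi}{4} \right)}}{64}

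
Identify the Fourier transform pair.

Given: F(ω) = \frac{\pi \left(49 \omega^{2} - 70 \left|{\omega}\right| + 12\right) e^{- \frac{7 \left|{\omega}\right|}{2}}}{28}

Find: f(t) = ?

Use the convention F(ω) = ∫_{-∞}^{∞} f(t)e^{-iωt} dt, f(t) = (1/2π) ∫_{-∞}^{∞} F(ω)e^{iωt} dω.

f(t) = \frac{4 t^{4}}{\left(t^{2} + \frac{49}{4}\right)^{3}}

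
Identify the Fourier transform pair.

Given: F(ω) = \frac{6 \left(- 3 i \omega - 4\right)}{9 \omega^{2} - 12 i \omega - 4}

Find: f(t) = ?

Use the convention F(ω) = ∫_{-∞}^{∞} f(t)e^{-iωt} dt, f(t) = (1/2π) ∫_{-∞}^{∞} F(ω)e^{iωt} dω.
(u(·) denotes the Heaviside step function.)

f(t) = 2 \left(\frac{2 t}{3} + 1\right) e^{- \frac{2 t}{3}} u\left(t\right)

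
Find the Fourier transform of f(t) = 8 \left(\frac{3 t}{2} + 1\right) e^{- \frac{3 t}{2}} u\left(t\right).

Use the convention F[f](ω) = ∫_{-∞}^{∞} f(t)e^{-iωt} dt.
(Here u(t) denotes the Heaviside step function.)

F(ω) = \frac{32 \left(- i \omega - 3\right)}{4 \omega^{2} - 12 i \omega - 9}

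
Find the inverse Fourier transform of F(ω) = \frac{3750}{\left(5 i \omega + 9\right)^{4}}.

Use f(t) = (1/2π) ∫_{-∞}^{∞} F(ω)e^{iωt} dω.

f(t) = t^{3} e^{- \frac{9 t}{5}} u\left(t\right)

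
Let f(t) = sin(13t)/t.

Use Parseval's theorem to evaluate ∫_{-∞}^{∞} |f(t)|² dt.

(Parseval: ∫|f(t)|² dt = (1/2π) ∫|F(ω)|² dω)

∫|f(t)|² dt = 13 \pi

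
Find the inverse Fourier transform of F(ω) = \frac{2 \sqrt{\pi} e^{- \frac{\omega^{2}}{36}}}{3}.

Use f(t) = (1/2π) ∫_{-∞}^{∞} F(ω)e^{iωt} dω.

f(t) = 2 e^{- 9 t^{2}}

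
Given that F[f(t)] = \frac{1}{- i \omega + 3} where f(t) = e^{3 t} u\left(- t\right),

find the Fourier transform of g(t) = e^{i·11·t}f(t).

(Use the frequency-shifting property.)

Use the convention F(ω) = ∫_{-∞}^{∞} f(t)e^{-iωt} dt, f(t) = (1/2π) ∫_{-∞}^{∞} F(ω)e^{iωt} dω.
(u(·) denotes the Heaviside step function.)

F[g](ω) = \frac{i}{\omega - 11 + 3 i}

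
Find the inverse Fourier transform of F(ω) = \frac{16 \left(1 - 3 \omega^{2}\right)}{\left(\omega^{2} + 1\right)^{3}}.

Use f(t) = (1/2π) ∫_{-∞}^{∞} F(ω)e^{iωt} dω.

f(t) = 4 t^{2} e^{- \left|{t}\right|}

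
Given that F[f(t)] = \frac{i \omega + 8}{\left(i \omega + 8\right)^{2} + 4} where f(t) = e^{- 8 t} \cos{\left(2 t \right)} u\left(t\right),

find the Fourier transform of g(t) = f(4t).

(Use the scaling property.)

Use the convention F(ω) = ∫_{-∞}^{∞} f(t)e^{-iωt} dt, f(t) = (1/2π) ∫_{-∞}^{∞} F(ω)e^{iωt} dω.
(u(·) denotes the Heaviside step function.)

F[g](ω) = \frac{i \omega + 32}{\left(i \omega + 32\right)^{2} + 64}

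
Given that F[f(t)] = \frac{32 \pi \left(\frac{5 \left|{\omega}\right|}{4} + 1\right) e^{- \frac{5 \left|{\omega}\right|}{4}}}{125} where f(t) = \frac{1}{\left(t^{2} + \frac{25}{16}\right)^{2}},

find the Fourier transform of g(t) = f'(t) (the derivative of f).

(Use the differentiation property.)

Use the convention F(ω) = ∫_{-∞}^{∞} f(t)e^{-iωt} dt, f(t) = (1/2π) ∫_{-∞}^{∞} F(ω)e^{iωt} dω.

F[g](ω) = \frac{8 i \pi \omega \left(5 \left|{\omega}\right| + 4\right) e^{- \frac{5 \left|{\omega}\right|}{4}}}{125}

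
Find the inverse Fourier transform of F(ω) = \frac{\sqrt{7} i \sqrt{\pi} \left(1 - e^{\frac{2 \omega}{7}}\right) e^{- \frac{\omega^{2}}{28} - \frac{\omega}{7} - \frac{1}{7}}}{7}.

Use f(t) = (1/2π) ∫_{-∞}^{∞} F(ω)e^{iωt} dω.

f(t) = 2 e^{- 7 t^{2}} \sin{\left(2 t \right)}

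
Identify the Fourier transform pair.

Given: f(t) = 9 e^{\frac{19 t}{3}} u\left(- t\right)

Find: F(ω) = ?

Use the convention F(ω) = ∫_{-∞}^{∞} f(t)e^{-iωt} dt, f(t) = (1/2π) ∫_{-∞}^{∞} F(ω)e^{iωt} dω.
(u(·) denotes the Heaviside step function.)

F(ω) = - \frac{27}{3 i \omega - 19}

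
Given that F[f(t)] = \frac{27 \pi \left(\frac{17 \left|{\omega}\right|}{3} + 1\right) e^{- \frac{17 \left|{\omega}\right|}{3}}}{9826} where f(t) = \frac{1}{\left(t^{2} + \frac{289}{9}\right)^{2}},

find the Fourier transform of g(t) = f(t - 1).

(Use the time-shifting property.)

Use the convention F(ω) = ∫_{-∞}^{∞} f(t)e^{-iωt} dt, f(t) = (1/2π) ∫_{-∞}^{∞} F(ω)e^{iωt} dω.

F[g](ω) = \frac{9 \pi \left(17 \left|{\omega}\right| + 3\right) e^{- i \omega - \frac{17 \left|{\omega}\right|}{3}}}{9826}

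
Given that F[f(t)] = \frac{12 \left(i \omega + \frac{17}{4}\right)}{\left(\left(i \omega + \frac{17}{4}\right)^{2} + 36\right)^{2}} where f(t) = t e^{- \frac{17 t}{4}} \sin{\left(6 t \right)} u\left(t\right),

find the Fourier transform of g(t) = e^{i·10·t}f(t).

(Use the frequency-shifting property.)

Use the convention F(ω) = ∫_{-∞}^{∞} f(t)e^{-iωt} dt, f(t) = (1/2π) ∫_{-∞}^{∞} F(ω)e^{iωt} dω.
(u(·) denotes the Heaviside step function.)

F[g](ω) = \frac{768 \left(4 i \left(\omega - 10\right) + 17\right)}{\left(\left(4 i \left(\omega - 10\right) + 17\right)^{2} + 576\right)^{2}}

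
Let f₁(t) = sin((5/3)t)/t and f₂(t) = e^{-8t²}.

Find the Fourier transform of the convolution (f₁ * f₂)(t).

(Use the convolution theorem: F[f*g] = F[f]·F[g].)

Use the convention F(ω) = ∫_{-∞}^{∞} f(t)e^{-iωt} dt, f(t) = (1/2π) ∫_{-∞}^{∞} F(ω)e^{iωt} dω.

F[f₁*f₂](ω) = \begin{cases} \frac{\sqrt{2} \pi^{\frac{3}{2}} e^{- \frac{\omega^{2}}{32}}}{4} & \text{for}\: \omega > - \frac{5}{3} \wedge \omega < \frac{5}{3} \\0 & \text{otherwise} \end{cases}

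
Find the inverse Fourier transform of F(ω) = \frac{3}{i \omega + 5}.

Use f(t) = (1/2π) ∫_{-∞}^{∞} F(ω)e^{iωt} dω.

f(t) = 3 e^{- 5 t} u\left(t\right)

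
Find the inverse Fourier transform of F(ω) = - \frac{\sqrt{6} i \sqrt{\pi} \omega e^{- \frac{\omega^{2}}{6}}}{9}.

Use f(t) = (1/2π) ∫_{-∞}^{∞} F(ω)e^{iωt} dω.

f(t) = t e^{- \frac{3 t^{2}}{2}}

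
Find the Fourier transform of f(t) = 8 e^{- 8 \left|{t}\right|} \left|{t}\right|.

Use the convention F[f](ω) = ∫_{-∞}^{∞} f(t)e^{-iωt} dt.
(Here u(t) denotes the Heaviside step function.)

F(ω) = \frac{16 \left(64 - \omega^{2}\right)}{\left(\omega^{2} + 64\right)^{2}}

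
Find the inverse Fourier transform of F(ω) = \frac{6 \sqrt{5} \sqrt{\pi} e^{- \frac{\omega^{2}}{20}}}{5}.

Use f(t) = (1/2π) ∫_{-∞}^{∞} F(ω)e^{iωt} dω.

f(t) = 6 e^{- 5 t^{2}}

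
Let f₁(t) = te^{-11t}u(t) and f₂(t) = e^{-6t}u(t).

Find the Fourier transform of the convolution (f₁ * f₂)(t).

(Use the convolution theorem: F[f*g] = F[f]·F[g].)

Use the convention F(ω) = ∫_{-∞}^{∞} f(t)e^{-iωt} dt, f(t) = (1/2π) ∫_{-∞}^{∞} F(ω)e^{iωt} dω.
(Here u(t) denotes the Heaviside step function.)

F[f₁*f₂](ω) = \frac{1}{\left(i \omega + 6\right) \left(i \omega + 11\right)^{2}}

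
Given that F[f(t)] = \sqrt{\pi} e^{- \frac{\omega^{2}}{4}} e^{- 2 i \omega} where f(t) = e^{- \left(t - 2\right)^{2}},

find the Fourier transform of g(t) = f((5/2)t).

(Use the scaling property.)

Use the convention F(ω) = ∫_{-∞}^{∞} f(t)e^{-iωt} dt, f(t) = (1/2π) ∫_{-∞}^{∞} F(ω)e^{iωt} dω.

F[g](ω) = \frac{2 \sqrt{\pi} e^{- \frac{\omega \left(\omega + 20 i\right)}{25}}}{5}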